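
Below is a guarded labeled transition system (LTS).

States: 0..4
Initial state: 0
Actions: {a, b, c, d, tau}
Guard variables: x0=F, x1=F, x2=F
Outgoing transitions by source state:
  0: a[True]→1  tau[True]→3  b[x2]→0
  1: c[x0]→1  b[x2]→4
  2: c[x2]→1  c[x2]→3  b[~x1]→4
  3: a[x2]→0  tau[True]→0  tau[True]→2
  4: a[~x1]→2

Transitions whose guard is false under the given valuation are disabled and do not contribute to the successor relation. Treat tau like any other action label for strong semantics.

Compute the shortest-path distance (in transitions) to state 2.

Breadth-first toward 2:
  Layer 0: {0}
  Layer 1: {1,3}
  Layer 2: {2}
depth(2)=2, e.g. tau·tau

Answer: 2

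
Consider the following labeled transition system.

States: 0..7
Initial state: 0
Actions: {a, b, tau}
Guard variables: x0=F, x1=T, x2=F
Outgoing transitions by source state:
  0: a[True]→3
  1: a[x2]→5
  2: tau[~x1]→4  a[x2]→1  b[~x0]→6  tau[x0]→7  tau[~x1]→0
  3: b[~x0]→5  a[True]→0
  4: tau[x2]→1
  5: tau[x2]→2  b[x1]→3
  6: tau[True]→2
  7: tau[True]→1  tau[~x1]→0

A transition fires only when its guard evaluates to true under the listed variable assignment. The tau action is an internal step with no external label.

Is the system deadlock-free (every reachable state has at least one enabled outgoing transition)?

Answer: DEADLOCK-FREE

Analysis:
Reach set: {0,3,5}
  0: a→3  [1 out]
  3: a→0  b→5  [2 out]
  5: b→3  [1 out]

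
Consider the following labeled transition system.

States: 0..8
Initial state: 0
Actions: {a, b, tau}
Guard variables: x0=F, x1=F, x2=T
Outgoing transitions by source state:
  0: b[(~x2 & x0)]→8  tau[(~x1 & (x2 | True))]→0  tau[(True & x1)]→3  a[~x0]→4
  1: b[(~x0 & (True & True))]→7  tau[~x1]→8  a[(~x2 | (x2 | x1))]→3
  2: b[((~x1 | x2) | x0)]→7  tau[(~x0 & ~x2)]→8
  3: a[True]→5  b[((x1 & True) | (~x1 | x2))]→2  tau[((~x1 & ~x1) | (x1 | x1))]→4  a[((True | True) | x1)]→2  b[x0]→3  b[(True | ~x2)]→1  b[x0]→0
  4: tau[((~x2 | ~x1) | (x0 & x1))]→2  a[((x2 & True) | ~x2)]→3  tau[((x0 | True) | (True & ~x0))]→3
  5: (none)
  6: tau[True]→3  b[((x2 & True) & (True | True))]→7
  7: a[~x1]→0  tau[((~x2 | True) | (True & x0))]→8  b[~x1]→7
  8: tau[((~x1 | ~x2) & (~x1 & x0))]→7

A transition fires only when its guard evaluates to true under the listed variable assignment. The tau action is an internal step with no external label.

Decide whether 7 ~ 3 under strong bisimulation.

Compute ~ classes (split until stable):
  π0 = {{0,1,2,3,4,5,6,7,8}}
  π1 = {{0,4},{1,3,7},{2},{5,8},{6}}
  π2 = {{0},{1},{2},{3},{4},{5,8},{6},{7}}
8 equivalence class(es) (converged in 3)
[7]={7}  [3]={3}

Answer: NOT BISIMILAR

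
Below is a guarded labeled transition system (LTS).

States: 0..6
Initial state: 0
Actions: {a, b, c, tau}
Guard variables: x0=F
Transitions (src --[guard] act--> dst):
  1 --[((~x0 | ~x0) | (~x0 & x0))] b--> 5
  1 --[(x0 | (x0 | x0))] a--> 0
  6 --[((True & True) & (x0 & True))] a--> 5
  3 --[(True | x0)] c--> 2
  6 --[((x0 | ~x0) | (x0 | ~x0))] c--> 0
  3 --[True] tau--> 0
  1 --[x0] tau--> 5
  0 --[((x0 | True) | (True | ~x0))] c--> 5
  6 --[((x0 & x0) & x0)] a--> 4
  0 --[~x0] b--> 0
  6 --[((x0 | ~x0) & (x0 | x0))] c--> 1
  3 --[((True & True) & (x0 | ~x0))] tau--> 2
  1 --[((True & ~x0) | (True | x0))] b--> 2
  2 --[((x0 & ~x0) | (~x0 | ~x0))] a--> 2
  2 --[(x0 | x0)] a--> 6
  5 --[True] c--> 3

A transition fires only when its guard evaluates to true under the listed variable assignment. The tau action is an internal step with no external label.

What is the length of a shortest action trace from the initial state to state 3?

Answer: 2

Working:
Layered search for 3:
  Layer 0: {0}
  Layer 1: {5}
  Layer 2: {3}
3 enters at depth 2; path c·c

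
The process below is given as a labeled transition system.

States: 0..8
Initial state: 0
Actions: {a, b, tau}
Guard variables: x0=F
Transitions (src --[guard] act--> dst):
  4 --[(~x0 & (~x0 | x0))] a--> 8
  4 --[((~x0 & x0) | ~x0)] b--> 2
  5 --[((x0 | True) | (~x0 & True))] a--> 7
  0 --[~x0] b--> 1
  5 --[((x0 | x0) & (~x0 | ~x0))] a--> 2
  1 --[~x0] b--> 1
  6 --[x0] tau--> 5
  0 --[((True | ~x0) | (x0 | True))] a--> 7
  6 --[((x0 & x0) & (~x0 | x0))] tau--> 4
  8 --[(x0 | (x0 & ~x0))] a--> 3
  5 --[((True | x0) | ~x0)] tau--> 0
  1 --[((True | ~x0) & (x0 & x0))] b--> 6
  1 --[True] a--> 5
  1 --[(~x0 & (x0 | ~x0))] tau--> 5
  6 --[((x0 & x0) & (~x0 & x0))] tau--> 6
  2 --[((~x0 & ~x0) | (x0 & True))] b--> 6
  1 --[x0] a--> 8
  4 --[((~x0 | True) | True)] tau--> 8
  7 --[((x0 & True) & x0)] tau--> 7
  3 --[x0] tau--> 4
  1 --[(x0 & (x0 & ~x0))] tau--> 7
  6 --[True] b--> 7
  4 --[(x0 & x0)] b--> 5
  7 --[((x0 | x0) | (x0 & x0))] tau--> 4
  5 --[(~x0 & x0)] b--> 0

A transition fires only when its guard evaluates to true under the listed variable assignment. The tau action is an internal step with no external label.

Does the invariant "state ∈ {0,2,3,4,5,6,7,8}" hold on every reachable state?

Inv-set: {0,2,3,4,5,6,7,8}
Reach set: {0,1,5,7}
  0: ✓
  1: VIOLATES
  5: ✓
  7: ✓
counterexample path to 1: b

Answer: INVARIANT VIOLATED at state 1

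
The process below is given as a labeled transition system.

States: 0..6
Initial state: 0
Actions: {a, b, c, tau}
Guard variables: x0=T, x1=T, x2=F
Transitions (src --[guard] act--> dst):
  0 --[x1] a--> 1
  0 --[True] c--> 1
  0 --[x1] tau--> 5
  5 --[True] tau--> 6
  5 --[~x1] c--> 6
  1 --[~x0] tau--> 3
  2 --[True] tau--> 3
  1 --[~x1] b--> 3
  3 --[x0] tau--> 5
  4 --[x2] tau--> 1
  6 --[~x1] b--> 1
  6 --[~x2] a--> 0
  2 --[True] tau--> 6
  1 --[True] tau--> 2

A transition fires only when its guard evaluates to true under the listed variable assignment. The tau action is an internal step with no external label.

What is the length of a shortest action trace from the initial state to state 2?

Answer: 2

Analysis:
BFS to 2:
  depth 0: {0}
  depth 1: {1,5}
  depth 2: {2,6}
first hit 2 at d=2 via a·tau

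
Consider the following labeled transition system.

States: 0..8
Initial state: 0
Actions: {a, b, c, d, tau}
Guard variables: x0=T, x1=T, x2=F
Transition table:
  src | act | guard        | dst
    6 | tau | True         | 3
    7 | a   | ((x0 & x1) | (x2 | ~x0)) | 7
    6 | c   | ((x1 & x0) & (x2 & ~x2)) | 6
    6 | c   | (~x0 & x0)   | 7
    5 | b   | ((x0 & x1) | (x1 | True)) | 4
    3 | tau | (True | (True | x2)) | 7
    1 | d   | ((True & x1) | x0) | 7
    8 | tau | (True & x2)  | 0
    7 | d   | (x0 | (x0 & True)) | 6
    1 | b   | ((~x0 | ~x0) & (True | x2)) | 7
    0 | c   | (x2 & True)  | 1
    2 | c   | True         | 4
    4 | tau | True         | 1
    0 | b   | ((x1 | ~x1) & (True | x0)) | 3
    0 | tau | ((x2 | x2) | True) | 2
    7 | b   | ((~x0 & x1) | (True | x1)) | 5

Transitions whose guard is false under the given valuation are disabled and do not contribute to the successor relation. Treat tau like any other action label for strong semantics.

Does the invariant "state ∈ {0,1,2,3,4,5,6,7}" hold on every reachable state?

Inv-set: {0,1,2,3,4,5,6,7}
R = {0,1,2,3,4,5,6,7}
  0: safe
  1: safe
  2: safe
  3: safe
  4: safe
  5: safe
  6: safe
  7: safe

Answer: INVARIANT HOLDS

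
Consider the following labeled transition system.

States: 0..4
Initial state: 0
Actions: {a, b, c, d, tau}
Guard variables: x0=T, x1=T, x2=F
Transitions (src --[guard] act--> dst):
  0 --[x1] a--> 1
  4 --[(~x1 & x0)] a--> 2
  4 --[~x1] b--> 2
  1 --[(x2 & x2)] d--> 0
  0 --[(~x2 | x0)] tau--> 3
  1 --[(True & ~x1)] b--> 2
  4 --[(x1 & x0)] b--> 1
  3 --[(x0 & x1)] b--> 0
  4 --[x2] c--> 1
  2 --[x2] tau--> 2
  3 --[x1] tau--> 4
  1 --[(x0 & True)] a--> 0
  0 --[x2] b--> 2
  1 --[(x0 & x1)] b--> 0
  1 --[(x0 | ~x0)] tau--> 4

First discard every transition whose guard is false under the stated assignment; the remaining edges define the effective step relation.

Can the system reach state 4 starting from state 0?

After dropping false guards: 8 live edges.
depth 0: {0}
depth 1: {1,3}  total {0,1,3}
depth 2: {4}  total {0,1,3,4}
Reachable = {0,1,3,4}
witness 4: a·tau

Answer: REACHABLE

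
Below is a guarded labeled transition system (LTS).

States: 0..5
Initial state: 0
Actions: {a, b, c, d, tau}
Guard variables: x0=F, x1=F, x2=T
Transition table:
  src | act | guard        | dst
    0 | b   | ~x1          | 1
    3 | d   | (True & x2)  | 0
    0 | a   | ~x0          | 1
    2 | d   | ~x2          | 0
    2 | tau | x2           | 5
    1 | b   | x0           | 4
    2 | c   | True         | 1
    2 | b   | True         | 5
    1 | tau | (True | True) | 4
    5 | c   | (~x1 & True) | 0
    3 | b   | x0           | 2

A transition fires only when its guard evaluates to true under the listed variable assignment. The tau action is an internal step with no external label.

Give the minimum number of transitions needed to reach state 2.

Breadth-first toward 2:
  depth 0: {0}
  depth 1: {1}
  depth 2: {4}
2 never appears.

Answer: UNREACHABLE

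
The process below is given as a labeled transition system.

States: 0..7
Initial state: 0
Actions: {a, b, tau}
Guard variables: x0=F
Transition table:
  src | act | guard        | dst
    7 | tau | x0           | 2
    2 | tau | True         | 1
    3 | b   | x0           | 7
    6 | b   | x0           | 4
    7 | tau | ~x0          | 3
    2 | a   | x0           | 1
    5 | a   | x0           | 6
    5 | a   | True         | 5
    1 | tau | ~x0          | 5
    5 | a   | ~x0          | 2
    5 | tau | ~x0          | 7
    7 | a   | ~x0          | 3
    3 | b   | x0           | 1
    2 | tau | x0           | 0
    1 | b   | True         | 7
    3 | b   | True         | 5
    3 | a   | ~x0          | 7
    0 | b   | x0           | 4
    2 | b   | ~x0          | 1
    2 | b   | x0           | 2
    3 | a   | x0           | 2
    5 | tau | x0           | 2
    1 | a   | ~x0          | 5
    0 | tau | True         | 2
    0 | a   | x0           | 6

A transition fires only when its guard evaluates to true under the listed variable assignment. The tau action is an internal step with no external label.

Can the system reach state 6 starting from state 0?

After dropping false guards: 13 live edges.
Layer 0: {0}
Layer 1: {2}  now seen {0,2}
Layer 2: {1}  now seen {0,1,2}
Layer 3: {5,7}  now seen {0,1,2,5,7}
Layer 4: {3}  now seen {0,1,2,3,5,7}
R = {0,1,2,3,5,7}

Answer: UNREACHABLE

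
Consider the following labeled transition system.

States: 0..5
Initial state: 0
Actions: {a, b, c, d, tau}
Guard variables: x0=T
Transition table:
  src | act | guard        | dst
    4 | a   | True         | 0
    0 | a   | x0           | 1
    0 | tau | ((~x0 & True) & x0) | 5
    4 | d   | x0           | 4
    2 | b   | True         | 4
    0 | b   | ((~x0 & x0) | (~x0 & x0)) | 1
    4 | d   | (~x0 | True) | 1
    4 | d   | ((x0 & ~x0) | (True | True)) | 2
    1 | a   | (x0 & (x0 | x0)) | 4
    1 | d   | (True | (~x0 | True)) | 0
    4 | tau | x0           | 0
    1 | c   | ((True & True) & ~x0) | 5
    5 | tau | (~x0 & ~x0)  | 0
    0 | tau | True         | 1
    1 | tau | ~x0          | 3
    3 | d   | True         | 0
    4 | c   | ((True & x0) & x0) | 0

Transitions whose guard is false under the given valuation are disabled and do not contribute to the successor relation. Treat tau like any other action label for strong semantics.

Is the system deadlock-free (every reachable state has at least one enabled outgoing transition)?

Reachable = {0,1,2,4}
  0: a→1  tau→1  [deg 2]
  1: a→4  d→0  [deg 2]
  2: b→4  [deg 1]
  4: a→0  c→0  d→1  d→2  d→4  tau→0  [deg 6]

Answer: DEADLOCK-FREE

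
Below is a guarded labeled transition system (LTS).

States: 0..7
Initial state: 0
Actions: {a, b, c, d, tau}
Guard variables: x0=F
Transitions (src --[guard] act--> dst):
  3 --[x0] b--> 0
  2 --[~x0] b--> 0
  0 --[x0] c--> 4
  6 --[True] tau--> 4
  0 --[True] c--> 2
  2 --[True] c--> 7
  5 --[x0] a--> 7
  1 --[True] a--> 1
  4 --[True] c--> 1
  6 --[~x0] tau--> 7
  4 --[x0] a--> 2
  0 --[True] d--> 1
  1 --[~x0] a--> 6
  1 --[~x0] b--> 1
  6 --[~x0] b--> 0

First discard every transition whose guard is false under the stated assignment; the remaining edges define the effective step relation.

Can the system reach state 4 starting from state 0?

Guard filter leaves 11 enabled edge(s).
L0 = {0}
L1 = {1,2}  total {0,1,2}
L2 = {6,7}  total {0,1,2,6,7}
L3 = {4}  total {0,1,2,4,6,7}
Reachable = {0,1,2,4,6,7}
Path to 4: d·a·tau

Answer: REACHABLE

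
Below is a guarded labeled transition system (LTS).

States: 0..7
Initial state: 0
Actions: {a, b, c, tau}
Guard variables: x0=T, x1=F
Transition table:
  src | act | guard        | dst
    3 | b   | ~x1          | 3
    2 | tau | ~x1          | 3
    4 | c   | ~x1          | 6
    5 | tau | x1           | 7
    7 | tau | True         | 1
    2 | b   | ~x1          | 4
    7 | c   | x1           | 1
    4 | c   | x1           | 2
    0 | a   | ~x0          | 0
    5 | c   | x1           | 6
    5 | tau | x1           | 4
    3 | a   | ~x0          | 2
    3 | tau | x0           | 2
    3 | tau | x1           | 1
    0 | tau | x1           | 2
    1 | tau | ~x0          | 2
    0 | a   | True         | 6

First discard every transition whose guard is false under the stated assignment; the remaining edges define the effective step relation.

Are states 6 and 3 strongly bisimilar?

Bisimulation quotient by refinement:
  round 0: {{0,1,2,3,4,5,6,7}}
  round 1: {{0},{1,5,6},{2,3},{4},{7}}
  round 2: {{0},{1,5,6},{2},{3},{4},{7}}
Fixed point at round 3; 6 class(es).
class of 6: {1,5,6}; class of 3: {3}

Answer: NOT BISIMILAR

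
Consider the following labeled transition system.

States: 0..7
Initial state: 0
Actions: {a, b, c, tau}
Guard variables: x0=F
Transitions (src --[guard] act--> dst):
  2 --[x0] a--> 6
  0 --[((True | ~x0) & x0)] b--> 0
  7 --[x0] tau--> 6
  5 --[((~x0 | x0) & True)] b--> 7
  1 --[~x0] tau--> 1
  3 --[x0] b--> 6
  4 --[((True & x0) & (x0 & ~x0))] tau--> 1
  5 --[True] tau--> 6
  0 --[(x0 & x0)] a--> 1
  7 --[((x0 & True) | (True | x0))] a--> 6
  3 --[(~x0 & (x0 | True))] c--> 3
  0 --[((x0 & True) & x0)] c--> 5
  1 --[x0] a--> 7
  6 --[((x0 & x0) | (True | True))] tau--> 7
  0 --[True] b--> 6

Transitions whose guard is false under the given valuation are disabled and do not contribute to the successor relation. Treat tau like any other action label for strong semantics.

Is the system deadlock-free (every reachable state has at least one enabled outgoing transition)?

Reach set: {0,6,7}
  0: b→6  [1 out]
  6: tau→7  [1 out]
  7: a→6  [1 out]

Answer: DEADLOCK-FREE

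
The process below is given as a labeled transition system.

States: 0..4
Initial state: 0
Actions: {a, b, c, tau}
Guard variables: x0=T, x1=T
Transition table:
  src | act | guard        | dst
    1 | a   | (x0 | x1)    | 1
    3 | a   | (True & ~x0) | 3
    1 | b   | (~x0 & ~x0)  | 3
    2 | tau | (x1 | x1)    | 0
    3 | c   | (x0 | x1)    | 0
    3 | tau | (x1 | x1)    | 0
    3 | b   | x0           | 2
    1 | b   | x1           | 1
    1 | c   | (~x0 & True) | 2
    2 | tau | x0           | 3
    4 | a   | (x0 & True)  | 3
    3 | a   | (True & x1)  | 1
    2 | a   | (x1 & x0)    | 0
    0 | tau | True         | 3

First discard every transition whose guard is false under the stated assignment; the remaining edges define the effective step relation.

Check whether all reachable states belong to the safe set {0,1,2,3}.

Safe = {0,1,2,3}
Reachable = {0,1,2,3}
  0: ✓
  1: ✓
  2: ✓
  3: ✓

Answer: INVARIANT HOLDS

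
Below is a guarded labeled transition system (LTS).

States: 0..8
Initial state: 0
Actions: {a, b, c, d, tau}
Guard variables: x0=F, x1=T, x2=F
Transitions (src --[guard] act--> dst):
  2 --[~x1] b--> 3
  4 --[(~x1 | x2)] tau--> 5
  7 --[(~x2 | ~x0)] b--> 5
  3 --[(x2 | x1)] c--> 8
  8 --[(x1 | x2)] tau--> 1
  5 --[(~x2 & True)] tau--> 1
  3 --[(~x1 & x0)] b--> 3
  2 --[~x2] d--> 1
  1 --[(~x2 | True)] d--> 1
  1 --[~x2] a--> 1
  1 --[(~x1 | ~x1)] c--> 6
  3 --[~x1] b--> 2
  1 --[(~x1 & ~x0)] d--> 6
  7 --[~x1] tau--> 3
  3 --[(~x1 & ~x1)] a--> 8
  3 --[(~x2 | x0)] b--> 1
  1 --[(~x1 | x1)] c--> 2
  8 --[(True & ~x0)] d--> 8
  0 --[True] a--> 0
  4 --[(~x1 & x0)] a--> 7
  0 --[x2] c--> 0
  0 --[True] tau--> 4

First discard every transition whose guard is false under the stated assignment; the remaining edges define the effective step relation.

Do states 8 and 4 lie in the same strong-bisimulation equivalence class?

Answer: NOT BISIMILAR

Analysis:
Refine partition for ~:
  P[0] = {{0,1,2,3,4,5,6,7,8}}
  P[1] = {{0},{1},{2},{3},{4,6},{5},{7},{8}}
8 equivalence class(es) (converged in 2)
[8]={8}  [4]={4,6}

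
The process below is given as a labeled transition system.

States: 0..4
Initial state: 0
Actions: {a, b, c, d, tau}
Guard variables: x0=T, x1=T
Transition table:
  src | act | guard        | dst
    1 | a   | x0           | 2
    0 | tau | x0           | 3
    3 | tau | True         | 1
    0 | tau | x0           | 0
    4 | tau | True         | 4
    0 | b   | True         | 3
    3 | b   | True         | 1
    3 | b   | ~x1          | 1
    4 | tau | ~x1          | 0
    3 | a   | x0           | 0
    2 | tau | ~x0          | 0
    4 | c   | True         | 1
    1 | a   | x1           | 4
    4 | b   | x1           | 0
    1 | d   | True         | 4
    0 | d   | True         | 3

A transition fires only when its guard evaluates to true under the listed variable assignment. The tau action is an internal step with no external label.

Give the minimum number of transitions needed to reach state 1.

Layered search for 1:
  L0 = {0}
  L1 = {3}
  L2 = {1}
1 enters at depth 2; path b·b

Answer: 2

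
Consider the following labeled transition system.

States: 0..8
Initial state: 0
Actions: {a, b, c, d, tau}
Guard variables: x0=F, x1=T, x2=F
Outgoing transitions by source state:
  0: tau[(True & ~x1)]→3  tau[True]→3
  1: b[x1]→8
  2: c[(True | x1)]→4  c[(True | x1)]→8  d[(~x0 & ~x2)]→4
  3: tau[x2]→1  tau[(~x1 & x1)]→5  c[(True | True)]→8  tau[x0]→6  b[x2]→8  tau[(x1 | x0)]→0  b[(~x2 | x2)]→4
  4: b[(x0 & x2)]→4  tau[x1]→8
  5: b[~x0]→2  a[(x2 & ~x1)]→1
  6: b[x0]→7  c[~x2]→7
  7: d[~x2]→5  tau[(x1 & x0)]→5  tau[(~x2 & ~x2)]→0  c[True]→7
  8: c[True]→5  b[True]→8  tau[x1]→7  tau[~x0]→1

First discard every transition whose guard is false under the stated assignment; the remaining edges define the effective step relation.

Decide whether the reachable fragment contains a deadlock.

Reachable = {0,1,2,3,4,5,7,8}
  0: tau→3  [deg 1]
  1: b→8  [deg 1]
  2: c→4  c→8  d→4  [deg 3]
  3: b→4  c→8  tau→0  [deg 3]
  4: tau→8  [deg 1]
  5: b→2  [deg 1]
  7: c→7  d→5  tau→0  [deg 3]
  8: b→8  c→5  tau→1  tau→7  [deg 4]

Answer: DEADLOCK-FREE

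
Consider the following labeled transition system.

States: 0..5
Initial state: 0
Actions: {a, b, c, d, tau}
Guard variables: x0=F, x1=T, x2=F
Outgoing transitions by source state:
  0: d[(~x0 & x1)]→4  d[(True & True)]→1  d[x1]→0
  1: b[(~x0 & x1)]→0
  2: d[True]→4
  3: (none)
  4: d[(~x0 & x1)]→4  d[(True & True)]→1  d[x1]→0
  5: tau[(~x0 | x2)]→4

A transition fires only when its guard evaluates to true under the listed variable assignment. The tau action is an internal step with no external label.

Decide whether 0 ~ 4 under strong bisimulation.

Bisimulation quotient by refinement:
  round 0: {{0,1,2,3,4,5}}
  round 1: {{0,2,4},{1},{3},{5}}
  round 2: {{0,4},{1},{2},{3},{5}}
Fixed point at round 3; 5 class(es).
class of 0: {0,4}; class of 4: {0,4}

Answer: BISIMILAR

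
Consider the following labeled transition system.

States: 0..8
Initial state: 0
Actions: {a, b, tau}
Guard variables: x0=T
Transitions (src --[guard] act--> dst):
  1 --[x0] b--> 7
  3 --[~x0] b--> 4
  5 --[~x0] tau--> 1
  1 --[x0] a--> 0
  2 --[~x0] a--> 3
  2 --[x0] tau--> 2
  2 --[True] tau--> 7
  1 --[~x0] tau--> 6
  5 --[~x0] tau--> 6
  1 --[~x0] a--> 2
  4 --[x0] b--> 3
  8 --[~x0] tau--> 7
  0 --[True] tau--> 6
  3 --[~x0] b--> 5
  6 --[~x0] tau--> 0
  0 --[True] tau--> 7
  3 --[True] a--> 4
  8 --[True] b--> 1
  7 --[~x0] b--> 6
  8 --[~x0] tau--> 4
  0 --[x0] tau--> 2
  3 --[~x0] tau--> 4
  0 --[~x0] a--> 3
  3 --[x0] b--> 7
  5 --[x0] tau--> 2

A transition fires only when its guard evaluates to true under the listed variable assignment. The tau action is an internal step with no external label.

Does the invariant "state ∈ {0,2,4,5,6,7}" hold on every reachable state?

Inv-set: {0,2,4,5,6,7}
R = {0,2,6,7}
  0: ok
  2: ok
  6: ok
  7: ok

Answer: INVARIANT HOLDS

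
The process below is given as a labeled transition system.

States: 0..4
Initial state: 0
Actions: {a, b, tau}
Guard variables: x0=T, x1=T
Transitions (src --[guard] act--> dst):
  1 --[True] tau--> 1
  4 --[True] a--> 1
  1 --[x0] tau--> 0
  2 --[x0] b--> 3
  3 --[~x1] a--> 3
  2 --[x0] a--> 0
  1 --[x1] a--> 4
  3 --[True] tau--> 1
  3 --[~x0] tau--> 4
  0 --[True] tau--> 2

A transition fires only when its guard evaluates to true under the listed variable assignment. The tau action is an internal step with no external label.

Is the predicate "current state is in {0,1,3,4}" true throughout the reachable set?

Answer: INVARIANT VIOLATED at state 2

Working:
Allowed set {0,1,3,4}
Reach set: {0,1,2,3,4}
  0: safe
  1: safe
  2: ✗ unsafe
  3: safe
  4: safe
counterexample path to 2: tau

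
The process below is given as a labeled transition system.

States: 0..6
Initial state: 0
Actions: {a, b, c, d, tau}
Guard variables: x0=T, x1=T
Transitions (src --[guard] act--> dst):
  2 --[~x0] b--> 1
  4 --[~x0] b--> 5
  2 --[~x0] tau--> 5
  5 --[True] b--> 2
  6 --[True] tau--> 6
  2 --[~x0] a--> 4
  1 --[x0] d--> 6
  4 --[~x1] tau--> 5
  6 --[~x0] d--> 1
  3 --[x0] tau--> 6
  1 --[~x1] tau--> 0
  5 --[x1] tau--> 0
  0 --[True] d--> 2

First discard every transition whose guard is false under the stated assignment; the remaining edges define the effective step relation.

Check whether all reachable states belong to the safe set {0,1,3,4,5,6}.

Answer: INVARIANT VIOLATED at state 2

Trace:
Inv-set: {0,1,3,4,5,6}
Reach set: {0,2}
  0: ✓
  2: ✗ unsafe
reach 2 via d — violates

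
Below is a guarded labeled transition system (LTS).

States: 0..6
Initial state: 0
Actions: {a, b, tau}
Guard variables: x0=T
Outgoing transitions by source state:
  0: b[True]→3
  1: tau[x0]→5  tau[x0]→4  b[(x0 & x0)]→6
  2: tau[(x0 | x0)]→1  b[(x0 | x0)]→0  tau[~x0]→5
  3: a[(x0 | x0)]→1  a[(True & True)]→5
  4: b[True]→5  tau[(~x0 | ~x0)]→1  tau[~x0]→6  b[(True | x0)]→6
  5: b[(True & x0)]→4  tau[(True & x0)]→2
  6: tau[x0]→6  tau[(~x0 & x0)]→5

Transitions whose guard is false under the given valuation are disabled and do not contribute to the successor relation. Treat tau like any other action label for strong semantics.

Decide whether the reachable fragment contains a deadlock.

Answer: DEADLOCK-FREE

Analysis:
Reach set: {0,1,2,3,4,5,6}
  0: b→3  [deg 1]
  1: b→6  tau→4  tau→5  [deg 3]
  2: b→0  tau→1  [deg 2]
  3: a→1  a→5  [deg 2]
  4: b→5  b→6  [deg 2]
  5: b→4  tau→2  [deg 2]
  6: tau→6  [deg 1]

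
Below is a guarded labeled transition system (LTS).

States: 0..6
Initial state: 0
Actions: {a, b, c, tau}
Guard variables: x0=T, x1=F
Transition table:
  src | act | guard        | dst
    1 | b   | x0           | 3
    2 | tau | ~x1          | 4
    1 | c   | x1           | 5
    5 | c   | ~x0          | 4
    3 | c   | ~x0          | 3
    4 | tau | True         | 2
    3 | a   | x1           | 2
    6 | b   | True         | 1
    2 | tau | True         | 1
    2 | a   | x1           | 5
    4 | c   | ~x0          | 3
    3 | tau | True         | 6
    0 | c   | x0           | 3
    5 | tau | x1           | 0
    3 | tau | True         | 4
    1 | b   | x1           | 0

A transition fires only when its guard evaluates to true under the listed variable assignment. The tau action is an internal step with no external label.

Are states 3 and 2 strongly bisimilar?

Answer: NOT BISIMILAR

Trace:
Bisimulation quotient by refinement:
  π0 = {{0,1,2,3,4,5,6}}
  π1 = {{0},{1,6},{2,3,4},{5}}
  π2 = {{0},{1},{2,3},{4},{5},{6}}
  π3 = {{0},{1},{2},{3},{4},{5},{6}}
7 equivalence class(es) (converged in 4)
3∈{3}, 2∈{2}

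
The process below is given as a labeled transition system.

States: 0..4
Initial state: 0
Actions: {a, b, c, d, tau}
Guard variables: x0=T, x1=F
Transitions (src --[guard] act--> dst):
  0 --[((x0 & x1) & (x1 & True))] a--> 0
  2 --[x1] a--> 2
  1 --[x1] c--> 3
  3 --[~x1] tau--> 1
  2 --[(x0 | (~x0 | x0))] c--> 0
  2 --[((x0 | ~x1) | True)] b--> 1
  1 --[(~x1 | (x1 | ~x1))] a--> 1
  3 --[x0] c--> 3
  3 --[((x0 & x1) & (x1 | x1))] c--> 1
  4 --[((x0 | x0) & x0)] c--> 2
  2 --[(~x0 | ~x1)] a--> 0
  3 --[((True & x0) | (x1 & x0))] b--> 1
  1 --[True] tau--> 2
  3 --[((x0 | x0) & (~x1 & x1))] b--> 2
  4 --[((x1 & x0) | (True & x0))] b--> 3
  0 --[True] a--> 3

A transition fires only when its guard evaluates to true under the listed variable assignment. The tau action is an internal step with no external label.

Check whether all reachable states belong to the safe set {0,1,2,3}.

Answer: INVARIANT HOLDS

Working:
Safe = {0,1,2,3}
Reachable = {0,1,2,3}
  0: ✓
  1: ✓
  2: ✓
  3: ✓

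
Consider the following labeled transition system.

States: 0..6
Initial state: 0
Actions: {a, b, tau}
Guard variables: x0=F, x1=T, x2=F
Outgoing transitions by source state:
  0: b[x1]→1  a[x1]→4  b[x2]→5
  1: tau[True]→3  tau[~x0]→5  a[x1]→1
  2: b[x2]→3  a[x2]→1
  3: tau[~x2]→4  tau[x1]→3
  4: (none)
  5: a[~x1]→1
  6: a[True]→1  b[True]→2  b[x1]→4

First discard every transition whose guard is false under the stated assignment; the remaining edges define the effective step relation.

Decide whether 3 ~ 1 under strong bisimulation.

Answer: NOT BISIMILAR

Trace:
Refine partition for ~:
  round 0: {{0,1,2,3,4,5,6}}
  round 1: {{0,6},{1},{2,4,5},{3}}
  round 2: {{0},{1},{2,4,5},{3},{6}}
Fixed point at round 3; 5 class(es).
[3]={3}  [1]={1}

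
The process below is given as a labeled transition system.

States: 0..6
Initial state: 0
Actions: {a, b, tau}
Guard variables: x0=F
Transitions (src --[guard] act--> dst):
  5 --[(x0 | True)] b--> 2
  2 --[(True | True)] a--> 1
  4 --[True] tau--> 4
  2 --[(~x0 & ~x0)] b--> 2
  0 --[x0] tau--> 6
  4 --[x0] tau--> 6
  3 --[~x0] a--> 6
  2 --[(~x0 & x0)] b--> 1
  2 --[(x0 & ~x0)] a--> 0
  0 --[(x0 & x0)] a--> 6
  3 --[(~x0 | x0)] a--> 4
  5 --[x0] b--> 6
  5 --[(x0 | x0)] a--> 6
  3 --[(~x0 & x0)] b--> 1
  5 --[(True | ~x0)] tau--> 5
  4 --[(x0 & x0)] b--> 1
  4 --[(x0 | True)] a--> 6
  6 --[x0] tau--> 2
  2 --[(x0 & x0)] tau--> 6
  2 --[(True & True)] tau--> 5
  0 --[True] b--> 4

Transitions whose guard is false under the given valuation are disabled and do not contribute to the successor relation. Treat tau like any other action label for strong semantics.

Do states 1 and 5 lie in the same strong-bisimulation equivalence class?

Refine partition for ~:
  P[0] = {{0,1,2,3,4,5,6}}
  P[1] = {{0},{1,6},{2},{3},{4},{5}}
6 equivalence class(es) (converged in 2)
1∈{1,6}, 5∈{5}

Answer: NOT BISIMILAR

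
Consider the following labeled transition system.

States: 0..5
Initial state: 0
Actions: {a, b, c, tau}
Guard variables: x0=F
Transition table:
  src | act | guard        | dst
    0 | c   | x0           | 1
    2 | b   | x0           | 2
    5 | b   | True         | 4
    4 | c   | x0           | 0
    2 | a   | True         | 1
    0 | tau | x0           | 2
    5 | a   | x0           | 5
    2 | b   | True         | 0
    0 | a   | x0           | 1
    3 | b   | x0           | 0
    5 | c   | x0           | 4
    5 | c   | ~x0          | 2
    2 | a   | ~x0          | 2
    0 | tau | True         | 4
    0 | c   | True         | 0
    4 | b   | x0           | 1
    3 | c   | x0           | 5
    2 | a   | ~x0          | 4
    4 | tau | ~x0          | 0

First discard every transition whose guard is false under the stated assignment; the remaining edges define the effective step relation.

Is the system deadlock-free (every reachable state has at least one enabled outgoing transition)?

Answer: DEADLOCK-FREE

Trace:
Reach set: {0,4}
  0: c→0  tau→4  [2 out]
  4: tau→0  [1 out]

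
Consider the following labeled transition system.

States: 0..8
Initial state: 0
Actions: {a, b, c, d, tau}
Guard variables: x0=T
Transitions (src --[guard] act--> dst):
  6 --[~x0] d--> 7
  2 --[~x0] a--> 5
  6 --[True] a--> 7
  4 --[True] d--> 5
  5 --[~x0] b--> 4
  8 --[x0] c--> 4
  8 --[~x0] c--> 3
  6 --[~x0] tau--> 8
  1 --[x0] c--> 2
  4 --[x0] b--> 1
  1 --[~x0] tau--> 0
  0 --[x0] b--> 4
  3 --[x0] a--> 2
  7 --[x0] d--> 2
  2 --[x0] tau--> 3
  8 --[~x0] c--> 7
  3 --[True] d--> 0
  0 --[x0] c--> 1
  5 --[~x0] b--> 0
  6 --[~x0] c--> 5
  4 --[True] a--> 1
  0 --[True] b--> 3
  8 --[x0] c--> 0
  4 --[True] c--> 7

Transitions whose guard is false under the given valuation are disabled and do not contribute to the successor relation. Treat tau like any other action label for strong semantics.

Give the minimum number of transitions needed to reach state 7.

BFS to 7:
  Layer 0: {0}
  Layer 1: {1,3,4}
  Layer 2: {2,5,7}
first hit 7 at d=2 via b·c

Answer: 2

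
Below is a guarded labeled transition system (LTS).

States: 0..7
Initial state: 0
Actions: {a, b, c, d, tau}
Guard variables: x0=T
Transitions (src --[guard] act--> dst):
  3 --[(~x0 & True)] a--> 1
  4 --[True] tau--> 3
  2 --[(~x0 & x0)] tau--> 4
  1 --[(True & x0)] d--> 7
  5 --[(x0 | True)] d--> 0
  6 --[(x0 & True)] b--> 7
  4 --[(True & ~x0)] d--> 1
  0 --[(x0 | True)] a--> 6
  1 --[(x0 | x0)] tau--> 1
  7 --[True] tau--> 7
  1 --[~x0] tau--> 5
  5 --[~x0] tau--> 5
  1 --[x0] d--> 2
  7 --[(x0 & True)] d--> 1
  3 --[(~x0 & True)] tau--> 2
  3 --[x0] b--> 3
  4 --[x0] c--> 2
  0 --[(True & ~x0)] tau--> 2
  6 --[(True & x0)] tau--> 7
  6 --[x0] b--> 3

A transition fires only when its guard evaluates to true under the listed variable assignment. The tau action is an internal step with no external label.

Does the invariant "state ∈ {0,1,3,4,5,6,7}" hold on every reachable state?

Answer: INVARIANT VIOLATED at state 2

Analysis:
Safe = {0,1,3,4,5,6,7}
Reach set: {0,1,2,3,6,7}
  0: ok
  1: ok
  2: ✗ unsafe
  3: ok
  6: ok
  7: ok
counterexample path to 2: a·b·d·d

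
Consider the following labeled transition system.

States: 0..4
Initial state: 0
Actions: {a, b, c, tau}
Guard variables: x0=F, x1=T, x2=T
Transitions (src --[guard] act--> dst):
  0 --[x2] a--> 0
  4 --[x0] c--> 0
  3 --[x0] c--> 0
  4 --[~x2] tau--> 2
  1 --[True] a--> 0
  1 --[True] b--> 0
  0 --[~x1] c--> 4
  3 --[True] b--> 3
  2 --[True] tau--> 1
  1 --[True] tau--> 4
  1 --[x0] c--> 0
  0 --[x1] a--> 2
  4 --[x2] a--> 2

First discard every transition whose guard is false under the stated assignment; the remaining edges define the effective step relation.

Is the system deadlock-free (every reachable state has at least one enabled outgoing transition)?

Answer: DEADLOCK-FREE

Working:
Reach set: {0,1,2,4}
  0: a→0  a→2  [2 out]
  1: a→0  b→0  tau→4  [3 out]
  2: tau→1  [1 out]
  4: a→2  [1 out]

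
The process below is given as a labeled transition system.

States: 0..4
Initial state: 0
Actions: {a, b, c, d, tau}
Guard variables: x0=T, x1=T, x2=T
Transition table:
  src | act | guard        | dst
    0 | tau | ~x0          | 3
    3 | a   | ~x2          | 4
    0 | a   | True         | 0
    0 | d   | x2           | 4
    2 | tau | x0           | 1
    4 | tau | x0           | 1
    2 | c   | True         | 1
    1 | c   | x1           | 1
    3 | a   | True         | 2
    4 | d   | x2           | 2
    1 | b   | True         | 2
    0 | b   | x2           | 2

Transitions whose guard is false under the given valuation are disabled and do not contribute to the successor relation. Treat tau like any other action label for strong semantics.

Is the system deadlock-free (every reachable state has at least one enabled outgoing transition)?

Reachable = {0,1,2,4}
  0: a→0  b→2  d→4  [3 exit(s)]
  1: b→2  c→1  [2 exit(s)]
  2: c→1  tau→1  [2 exit(s)]
  4: d→2  tau→1  [2 exit(s)]

Answer: DEADLOCK-FREE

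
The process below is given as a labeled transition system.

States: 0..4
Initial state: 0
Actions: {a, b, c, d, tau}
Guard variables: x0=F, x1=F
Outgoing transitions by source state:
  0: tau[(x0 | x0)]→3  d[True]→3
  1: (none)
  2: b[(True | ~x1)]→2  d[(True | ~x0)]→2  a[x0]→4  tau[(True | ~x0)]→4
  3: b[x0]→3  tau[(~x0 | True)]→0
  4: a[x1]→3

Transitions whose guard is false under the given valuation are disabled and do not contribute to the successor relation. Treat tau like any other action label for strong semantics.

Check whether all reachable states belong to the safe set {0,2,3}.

Answer: INVARIANT HOLDS

Analysis:
Safe = {0,2,3}
Reach set: {0,3}
  0: ✓
  3: ✓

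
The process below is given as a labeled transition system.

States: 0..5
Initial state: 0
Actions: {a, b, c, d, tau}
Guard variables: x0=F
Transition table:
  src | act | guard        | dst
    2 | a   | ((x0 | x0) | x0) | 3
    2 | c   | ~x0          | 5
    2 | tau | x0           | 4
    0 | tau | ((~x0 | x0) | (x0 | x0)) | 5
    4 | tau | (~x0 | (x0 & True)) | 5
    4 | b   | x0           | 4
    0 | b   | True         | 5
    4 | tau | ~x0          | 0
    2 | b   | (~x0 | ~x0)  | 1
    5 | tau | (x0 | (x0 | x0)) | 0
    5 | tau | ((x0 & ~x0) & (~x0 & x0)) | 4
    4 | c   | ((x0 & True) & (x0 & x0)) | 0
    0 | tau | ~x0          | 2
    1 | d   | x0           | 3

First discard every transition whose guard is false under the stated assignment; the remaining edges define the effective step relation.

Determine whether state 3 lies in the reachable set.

Answer: UNREACHABLE

Working:
Guard filter leaves 7 enabled edge(s).
Layer 0: {0}
Layer 1: {2,5}  cumulative {0,2,5}
Layer 2: {1}  cumulative {0,1,2,5}
Reachable = {0,1,2,5}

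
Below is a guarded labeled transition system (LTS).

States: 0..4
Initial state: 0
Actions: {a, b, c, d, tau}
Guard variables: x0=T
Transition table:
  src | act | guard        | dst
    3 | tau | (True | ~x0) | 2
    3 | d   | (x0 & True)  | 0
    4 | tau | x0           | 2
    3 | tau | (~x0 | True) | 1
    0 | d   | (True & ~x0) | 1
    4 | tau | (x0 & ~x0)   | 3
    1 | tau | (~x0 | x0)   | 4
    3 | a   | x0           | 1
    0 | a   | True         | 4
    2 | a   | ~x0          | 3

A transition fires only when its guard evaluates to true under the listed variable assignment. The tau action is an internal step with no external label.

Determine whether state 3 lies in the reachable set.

Answer: UNREACHABLE

Trace:
Guard filter leaves 7 enabled edge(s).
L0 = {0}
L1 = {4}  now seen {0,4}
L2 = {2}  now seen {0,2,4}
R = {0,2,4}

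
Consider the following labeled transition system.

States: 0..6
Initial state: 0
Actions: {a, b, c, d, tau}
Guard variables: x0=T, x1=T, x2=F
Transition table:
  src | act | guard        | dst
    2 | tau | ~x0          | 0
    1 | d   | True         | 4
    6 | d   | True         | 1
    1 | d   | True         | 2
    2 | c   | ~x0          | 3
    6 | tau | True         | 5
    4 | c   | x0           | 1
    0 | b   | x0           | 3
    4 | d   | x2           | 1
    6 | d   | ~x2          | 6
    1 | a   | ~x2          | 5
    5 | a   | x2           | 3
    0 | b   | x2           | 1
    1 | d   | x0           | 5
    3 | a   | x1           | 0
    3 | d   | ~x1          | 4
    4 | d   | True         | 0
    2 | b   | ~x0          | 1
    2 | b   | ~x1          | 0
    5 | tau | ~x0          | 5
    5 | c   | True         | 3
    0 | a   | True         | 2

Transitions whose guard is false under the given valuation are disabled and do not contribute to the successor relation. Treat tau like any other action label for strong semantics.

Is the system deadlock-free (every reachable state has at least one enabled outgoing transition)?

Reach set: {0,2,3}
  0: a→2  b→3  [deg 2]
  2: ∅  [STUCK]
  3: a→0  [deg 1]
trace reaching 2: a

Answer: DEADLOCK at state 2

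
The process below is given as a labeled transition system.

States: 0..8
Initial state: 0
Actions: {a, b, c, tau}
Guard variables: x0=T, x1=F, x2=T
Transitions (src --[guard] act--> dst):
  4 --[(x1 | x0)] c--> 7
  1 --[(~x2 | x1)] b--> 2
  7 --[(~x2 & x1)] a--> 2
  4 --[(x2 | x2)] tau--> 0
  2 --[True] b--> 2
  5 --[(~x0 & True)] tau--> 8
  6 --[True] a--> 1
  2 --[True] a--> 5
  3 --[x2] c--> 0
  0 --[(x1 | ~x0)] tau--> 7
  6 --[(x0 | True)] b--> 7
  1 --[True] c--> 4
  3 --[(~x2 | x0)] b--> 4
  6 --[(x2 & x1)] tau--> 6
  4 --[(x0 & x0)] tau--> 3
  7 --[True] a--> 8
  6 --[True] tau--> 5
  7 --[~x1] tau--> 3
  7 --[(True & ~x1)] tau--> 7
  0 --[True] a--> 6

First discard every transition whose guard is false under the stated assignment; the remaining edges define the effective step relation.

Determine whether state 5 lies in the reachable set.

Answer: REACHABLE

Analysis:
Guard filter leaves 15 enabled edge(s).
L0 = {0}
L1 = {6}  cumulative {0,6}
L2 = {1,5,7}  cumulative {0,1,5,6,7}
L3 = {3,4,8}  cumulative {0,1,3,4,5,6,7,8}
R = {0,1,3,4,5,6,7,8}
trace reaching 5: a·tau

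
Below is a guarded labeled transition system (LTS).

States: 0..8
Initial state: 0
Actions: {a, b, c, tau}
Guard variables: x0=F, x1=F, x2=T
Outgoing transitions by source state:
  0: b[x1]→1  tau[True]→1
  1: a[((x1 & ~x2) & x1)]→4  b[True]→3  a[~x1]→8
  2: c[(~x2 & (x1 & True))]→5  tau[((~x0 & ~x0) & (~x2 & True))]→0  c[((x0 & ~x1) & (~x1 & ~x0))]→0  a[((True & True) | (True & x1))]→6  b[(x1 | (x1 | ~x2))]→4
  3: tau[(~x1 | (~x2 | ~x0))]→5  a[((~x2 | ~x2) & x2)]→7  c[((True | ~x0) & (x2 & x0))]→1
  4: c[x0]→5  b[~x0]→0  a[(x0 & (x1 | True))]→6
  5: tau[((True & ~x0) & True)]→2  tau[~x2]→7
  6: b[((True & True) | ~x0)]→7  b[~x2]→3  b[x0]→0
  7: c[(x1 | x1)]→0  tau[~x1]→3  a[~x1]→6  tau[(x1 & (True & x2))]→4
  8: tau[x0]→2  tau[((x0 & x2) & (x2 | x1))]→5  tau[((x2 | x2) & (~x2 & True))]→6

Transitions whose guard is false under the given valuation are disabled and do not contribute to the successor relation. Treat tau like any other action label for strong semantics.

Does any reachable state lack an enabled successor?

Reachable = {0,1,2,3,5,6,7,8}
  0: tau→1  [1 exit(s)]
  1: a→8  b→3  [2 exit(s)]
  2: a→6  [1 exit(s)]
  3: tau→5  [1 exit(s)]
  5: tau→2  [1 exit(s)]
  6: b→7  [1 exit(s)]
  7: a→6  tau→3  [2 exit(s)]
  8: ∅  [no exit]
Path to 8: tau·a

Answer: DEADLOCK at state 8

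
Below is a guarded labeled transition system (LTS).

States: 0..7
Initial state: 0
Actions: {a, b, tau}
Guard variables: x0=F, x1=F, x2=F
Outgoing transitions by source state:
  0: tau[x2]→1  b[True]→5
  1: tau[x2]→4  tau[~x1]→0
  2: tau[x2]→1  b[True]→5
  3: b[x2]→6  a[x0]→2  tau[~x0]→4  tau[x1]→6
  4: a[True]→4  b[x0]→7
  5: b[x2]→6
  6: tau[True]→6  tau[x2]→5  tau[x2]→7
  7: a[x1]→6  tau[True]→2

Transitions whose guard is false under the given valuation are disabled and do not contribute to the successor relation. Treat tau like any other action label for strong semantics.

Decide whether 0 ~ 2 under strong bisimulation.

Answer: BISIMILAR

Analysis:
Refine partition for ~:
  P[0] = {{0,1,2,3,4,5,6,7}}
  P[1] = {{0,2},{1,3,6,7},{4},{5}}
  P[2] = {{0,2},{1,7},{3},{4},{5},{6}}
stable after 3 split(s): 6 block(s)
[0]={0,2}  [2]={0,2}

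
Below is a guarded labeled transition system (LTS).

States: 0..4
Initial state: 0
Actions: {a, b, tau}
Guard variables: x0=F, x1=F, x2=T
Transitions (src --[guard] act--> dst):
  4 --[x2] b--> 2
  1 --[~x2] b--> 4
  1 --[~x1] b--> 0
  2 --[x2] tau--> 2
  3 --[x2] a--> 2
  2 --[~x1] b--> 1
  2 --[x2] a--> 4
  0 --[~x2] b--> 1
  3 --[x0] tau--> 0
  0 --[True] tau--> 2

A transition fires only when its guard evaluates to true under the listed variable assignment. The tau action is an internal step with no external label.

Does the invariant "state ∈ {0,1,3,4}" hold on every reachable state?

Safe = {0,1,3,4}
Reachable = {0,1,2,4}
  0: ✓
  1: ✓
  2: VIOLATES
  4: ✓
witness against invariant: tau → 2

Answer: INVARIANT VIOLATED at state 2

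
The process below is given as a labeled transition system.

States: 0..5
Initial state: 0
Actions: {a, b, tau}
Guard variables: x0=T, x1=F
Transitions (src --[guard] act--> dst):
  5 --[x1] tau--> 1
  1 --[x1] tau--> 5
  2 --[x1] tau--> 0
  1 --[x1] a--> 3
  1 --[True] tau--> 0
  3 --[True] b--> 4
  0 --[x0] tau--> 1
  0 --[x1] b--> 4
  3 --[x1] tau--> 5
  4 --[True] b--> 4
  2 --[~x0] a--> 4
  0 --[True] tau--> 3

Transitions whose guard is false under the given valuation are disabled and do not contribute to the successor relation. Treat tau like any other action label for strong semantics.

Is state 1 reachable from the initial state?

After dropping false guards: 5 live edges.
L0 = {0}
L1 = {1,3}  total {0,1,3}
L2 = {4}  total {0,1,3,4}
Reach set: {0,1,3,4}
trace reaching 1: tau

Answer: REACHABLE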